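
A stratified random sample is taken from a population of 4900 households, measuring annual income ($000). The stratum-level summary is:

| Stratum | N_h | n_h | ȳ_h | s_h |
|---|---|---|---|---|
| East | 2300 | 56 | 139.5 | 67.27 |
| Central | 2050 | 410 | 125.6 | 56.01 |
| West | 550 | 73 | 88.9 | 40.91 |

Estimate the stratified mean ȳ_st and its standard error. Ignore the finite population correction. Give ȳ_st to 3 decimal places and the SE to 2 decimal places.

ȳ_st ≈ 128.005, SE ≈ 4.41

ȳ_st = Σ W_h ȳ_h = (2300·139.5 + 2050·125.6 + 550·88.9)/4900 = 128.00510
V̂(ȳ_st) = Σ W_h² s_h²/n_h, with W_h = N_h/N and N = 4900:
  stratum East: (2300/4900)²·67.27²/56 = 17.804
  stratum Central: (2050/4900)²·56.01²/410 = 1.33925
  stratum West: (550/4900)²·40.91²/73 = 0.288848
V̂(ȳ_st) = 19.4321
SE(ȳ_st) = √19.4321 = 4.40819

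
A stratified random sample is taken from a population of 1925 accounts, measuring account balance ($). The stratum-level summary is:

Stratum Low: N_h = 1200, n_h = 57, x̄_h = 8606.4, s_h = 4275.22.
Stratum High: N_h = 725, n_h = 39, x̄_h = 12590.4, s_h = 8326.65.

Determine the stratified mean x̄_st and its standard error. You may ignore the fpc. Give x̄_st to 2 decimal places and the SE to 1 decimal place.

x̄_st ≈ 10106.87, SE ≈ 613.8

x̄_st = Σ W_h x̄_h = (1200·8606.4 + 725·12590.4)/1925 = 10106.86753
V̂(x̄_st) = Σ W_h² s_h²/n_h, with W_h = N_h/N and N = 1925:
  stratum Low: (1200/1925)²·4275.22²/57 = 124607
  stratum High: (725/1925)²·8326.65²/39 = 252168
V̂(x̄_st) = 376776
SE(x̄_st) = √376776 = 613.82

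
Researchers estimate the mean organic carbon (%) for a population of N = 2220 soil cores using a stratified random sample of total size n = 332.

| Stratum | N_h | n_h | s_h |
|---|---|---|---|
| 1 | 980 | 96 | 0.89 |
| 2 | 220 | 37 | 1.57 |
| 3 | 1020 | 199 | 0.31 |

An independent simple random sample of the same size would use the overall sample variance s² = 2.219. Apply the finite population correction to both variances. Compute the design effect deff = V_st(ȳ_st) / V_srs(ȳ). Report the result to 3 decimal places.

V̂(ȳ_st) = Σ W_h² (1 − n_h/N_h) s_h²/n_h, with W_h = N_h/N and N = 2220:
  stratum 1: (980/2220)²·(1 − 96/980)·0.89²/96 = 0.00145038
  stratum 2: (220/2220)²·(1 − 37/220)·1.57²/37 = 0.000544209
  stratum 3: (1020/2220)²·(1 − 199/1020)·0.31²/199 = 8.20555e-05
V_st = 0.00207664
V_srs = (1 − 332/2220)·2.219/332 = 0.00568419
deff = V_st / V_srs = 0.00207664/0.00568419 = 0.3653

deff ≈ 0.365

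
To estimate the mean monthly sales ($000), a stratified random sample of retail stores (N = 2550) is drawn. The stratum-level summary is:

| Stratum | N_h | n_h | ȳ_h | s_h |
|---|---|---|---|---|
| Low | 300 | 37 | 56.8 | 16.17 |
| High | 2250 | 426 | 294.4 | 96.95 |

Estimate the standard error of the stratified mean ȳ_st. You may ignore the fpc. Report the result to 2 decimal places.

SE(ȳ_st) ≈ 4.16

V̂(ȳ_st) = Σ W_h² s_h²/n_h, with W_h = N_h/N and N = 2550:
  stratum Low: (300/2550)²·16.17²/37 = 0.0978094
  stratum High: (2250/2550)²·96.95²/426 = 17.1779
V̂(ȳ_st) = 17.2757
SE(ȳ_st) = √17.2757 = 4.15641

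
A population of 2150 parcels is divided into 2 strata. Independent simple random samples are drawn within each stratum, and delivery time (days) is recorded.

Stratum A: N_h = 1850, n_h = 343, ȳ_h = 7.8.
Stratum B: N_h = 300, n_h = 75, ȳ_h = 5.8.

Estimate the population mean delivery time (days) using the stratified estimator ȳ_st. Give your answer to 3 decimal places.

N = Σ N_h = 2150. Stratum weights W_h = N_h/N.
ȳ_st = (1850·7.8 + 300·5.8) / 2150 = 7.52093

ȳ_st ≈ 7.521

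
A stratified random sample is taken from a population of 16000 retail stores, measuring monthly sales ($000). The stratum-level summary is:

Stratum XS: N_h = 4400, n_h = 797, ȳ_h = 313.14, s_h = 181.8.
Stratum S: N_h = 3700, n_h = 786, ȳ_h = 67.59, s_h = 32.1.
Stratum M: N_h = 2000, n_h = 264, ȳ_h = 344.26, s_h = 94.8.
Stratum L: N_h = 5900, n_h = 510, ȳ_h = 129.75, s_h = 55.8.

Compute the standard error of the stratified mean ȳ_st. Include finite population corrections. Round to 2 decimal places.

V̂(ȳ_st) = Σ W_h² (1 − n_h/N_h) s_h²/n_h, with W_h = N_h/N and N = 16000:
  stratum XS: (4400/16000)²·(1 − 797/4400)·181.8²/797 = 2.56807
  stratum S: (3700/16000)²·(1 − 786/3700)·32.1²/786 = 0.0552127
  stratum M: (2000/16000)²·(1 − 264/2000)·94.8²/264 = 0.461692
  stratum L: (5900/16000)²·(1 − 510/5900)·55.8²/510 = 0.758401
V̂(ȳ_st) = 3.84337
SE(ȳ_st) = √3.84337 = 1.96045

SE(ȳ_st) ≈ 1.96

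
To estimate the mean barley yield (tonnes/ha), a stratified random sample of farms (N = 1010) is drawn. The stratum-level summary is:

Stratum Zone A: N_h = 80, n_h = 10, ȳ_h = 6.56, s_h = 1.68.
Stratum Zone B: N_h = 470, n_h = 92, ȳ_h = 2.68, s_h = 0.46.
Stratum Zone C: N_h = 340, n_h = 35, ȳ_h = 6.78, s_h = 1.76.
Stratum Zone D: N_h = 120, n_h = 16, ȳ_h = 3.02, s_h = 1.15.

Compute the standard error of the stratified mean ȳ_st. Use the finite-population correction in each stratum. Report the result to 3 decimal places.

SE(ȳ_st) ≈ 0.109

V̂(ȳ_st) = Σ W_h² (1 − n_h/N_h) s_h²/n_h, with W_h = N_h/N and N = 1010:
  stratum Zone A: (80/1010)²·(1 − 10/80)·1.68²/10 = 0.0015494
  stratum Zone B: (470/1010)²·(1 − 92/470)·0.46²/92 = 0.000400567
  stratum Zone C: (340/1010)²·(1 − 35/340)·1.76²/35 = 0.00899691
  stratum Zone D: (120/1010)²·(1 − 16/120)·1.15²/16 = 0.00101122
V̂(ȳ_st) = 0.0119581
SE(ȳ_st) = √0.0119581 = 0.109353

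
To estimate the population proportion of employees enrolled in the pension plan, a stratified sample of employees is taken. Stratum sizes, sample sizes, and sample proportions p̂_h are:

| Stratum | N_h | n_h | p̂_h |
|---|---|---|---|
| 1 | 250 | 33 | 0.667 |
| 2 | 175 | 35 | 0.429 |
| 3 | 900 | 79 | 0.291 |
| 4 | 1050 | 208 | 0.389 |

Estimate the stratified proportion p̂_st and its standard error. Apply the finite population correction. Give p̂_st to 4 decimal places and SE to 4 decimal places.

N = 2375; stratum weights W_h = N_h/N.
p̂_st = Σ W_h p̂_h = (250·0.667 + 175·0.429 + 900·0.291 + 1050·0.389)/2375 = 0.38407
V̂(p̂_st) = Σ W_h² (1 − n_h/N_h) p̂_h(1−p̂_h)/(n_h−1):
  stratum 1: (250/2375)²·(1 − 33/250)·0.667·0.333/32 = 6.67564e-05
  stratum 2: (175/2375)²·(1 − 35/175)·0.429·0.571/34 = 3.12934e-05
  stratum 3: (900/2375)²·(1 − 79/900)·0.291·0.709/78 = 0.0003465
  stratum 4: (1050/2375)²·(1 − 208/1050)·0.389·0.611/207 = 0.000179968
V̂(p̂_st) = 0.000624517; SE = √V̂ = 0.0249903

p̂_st ≈ 0.3841, SE ≈ 0.0250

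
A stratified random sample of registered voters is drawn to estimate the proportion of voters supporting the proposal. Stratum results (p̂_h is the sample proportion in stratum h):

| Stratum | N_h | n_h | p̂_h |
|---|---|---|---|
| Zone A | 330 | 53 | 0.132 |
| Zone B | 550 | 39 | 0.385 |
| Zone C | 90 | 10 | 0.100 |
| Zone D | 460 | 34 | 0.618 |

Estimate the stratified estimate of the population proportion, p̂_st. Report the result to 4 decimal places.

p̂_st ≈ 0.3836

N = 1430; stratum weights W_h = N_h/N.
p̂_st = Σ W_h p̂_h = (330·0.132 + 550·0.385 + 90·0.100 + 460·0.618)/1430 = 0.38363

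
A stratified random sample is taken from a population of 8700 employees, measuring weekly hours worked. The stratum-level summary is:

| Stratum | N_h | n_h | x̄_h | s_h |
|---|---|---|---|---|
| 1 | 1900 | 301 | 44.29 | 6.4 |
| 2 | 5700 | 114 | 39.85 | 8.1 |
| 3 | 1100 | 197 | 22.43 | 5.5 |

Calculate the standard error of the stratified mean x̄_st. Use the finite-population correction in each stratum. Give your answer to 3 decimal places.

V̂(x̄_st) = Σ W_h² (1 − n_h/N_h) s_h²/n_h, with W_h = N_h/N and N = 8700:
  stratum 1: (1900/8700)²·(1 − 301/1900)·6.4²/301 = 0.00546207
  stratum 2: (5700/8700)²·(1 − 114/5700)·8.1²/114 = 0.242104
  stratum 3: (1100/8700)²·(1 − 197/1100)·5.5²/197 = 0.00201512
V̂(x̄_st) = 0.249581
SE(x̄_st) = √0.249581 = 0.499581

SE(x̄_st) ≈ 0.500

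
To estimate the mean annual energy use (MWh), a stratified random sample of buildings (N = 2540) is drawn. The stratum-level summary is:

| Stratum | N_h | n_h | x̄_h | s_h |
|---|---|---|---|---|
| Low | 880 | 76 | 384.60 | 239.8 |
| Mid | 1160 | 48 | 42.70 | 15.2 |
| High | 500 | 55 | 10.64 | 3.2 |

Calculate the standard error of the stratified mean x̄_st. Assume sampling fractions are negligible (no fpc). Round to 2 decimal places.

SE(x̄_st) ≈ 9.58

V̂(x̄_st) = Σ W_h² s_h²/n_h, with W_h = N_h/N and N = 2540:
  stratum Low: (880/2540)²·239.8²/76 = 90.8202
  stratum Mid: (1160/2540)²·15.2²/48 = 1.00391
  stratum High: (500/2540)²·3.2²/55 = 0.00721456
V̂(x̄_st) = 91.8314
SE(x̄_st) = √91.8314 = 9.58287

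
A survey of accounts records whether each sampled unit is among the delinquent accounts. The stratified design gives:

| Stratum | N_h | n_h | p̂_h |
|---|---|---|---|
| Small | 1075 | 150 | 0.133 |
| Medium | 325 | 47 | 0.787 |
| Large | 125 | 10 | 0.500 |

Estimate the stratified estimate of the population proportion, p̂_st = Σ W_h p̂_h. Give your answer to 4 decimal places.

p̂_st ≈ 0.3025

N = 1525; stratum weights W_h = N_h/N.
p̂_st = Σ W_h p̂_h = (1075·0.133 + 325·0.787 + 125·0.500)/1525 = 0.30246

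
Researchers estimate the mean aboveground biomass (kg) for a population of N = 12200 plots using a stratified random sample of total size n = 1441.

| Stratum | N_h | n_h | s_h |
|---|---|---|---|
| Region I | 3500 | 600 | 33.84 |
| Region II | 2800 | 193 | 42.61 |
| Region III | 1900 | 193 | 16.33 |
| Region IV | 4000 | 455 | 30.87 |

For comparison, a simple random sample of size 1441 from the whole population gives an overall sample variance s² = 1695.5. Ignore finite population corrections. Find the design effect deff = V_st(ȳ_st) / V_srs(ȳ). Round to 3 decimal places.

deff ≈ 0.774

V̂(ȳ_st) = Σ W_h² s_h²/n_h, with W_h = N_h/N and N = 12200:
  stratum Region I: (3500/12200)²·33.84²/600 = 0.157082
  stratum Region II: (2800/12200)²·42.61²/193 = 0.495521
  stratum Region III: (1900/12200)²·16.33²/193 = 0.0335122
  stratum Region IV: (4000/12200)²·30.87²/455 = 0.225145
V_st = 0.91126
V_srs = s²/n = 1695.5/1441 = 1.17661
deff = V_st / V_srs = 0.91126/1.17661 = 0.7745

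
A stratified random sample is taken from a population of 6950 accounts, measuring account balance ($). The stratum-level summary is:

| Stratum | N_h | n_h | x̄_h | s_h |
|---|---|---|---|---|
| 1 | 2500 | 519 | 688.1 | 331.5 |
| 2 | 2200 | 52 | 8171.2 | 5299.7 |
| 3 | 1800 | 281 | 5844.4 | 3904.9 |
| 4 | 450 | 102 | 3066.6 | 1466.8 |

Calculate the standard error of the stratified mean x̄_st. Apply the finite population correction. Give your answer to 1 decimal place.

V̂(x̄_st) = Σ W_h² (1 − n_h/N_h) s_h²/n_h, with W_h = N_h/N and N = 6950:
  stratum 1: (2500/6950)²·(1 − 519/2500)·331.5²/519 = 21.7097
  stratum 2: (2200/6950)²·(1 − 52/2200)·5299.7²/52 = 52842.9
  stratum 3: (1800/6950)²·(1 − 281/1800)·3904.9²/281 = 3071.67
  stratum 4: (450/6950)²·(1 − 102/450)·1466.8²/102 = 68.3855
V̂(x̄_st) = 56004.7
SE(x̄_st) = √56004.7 = 236.653

SE(x̄_st) ≈ 236.7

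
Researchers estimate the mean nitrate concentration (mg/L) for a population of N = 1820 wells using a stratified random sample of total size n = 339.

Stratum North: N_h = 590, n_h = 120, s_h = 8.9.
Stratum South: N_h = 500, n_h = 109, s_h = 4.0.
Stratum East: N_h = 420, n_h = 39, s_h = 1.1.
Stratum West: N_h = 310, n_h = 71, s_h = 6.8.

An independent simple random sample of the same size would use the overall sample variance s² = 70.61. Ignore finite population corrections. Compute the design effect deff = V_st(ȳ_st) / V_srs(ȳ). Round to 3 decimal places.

V̂(ȳ_st) = Σ W_h² s_h²/n_h, with W_h = N_h/N and N = 1820:
  stratum North: (590/1820)²·8.9²/120 = 0.0693681
  stratum South: (500/1820)²·4.0²/109 = 0.0110787
  stratum East: (420/1820)²·1.1²/39 = 0.00165225
  stratum West: (310/1820)²·6.8²/71 = 0.0188947
V_st = 0.100994
V_srs = s²/n = 70.61/339 = 0.208289
deff = V_st / V_srs = 0.100994/0.208289 = 0.4849

deff ≈ 0.485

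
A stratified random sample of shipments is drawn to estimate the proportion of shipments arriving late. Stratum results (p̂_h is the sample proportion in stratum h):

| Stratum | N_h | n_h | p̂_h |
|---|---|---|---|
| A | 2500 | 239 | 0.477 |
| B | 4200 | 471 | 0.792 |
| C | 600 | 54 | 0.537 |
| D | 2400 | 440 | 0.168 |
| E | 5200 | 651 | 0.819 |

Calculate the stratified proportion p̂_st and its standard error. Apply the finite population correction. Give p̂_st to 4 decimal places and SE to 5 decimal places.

p̂_st ≈ 0.6378, SE ≈ 0.00945

N = 14900; stratum weights W_h = N_h/N.
p̂_st = Σ W_h p̂_h = (2500·0.477 + 4200·0.792 + 600·0.537 + 2400·0.168 + 5200·0.819)/14900 = 0.63779
V̂(p̂_st) = Σ W_h² (1 − n_h/N_h) p̂_h(1−p̂_h)/(n_h−1):
  stratum A: (2500/14900)²·(1 − 239/2500)·0.477·0.523/238 = 2.66877e-05
  stratum B: (4200/14900)²·(1 − 471/4200)·0.792·0.208/470 = 2.47263e-05
  stratum C: (600/14900)²·(1 − 54/600)·0.537·0.463/53 = 6.92231e-06
  stratum D: (2400/14900)²·(1 − 440/2400)·0.168·0.832/439 = 6.74626e-06
  stratum E: (5200/14900)²·(1 − 651/5200)·0.819·0.181/650 = 2.42994e-05
V̂(p̂_st) = 8.9382e-05; SE = √V̂ = 0.00945421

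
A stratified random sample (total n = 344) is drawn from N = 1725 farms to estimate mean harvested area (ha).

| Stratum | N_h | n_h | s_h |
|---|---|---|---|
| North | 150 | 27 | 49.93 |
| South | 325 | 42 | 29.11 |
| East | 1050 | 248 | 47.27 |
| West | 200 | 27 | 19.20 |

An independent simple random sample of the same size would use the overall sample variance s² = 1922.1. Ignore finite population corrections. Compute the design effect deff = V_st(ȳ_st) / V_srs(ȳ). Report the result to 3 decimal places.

V̂(ȳ_st) = Σ W_h² s_h²/n_h, with W_h = N_h/N and N = 1725:
  stratum North: (150/1725)²·49.93²/27 = 0.698174
  stratum South: (325/1725)²·29.11²/42 = 0.716182
  stratum East: (1050/1725)²·47.27²/248 = 3.33826
  stratum West: (200/1725)²·19.20²/27 = 0.183536
V_st = 4.93615
V_srs = s²/n = 1922.1/344 = 5.5875
deff = V_st / V_srs = 4.93615/5.5875 = 0.8834

deff ≈ 0.883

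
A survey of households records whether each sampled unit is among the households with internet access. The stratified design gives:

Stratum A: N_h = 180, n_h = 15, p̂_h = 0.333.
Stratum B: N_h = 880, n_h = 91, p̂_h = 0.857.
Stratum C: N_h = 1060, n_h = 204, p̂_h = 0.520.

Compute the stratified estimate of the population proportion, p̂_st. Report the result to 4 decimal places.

p̂_st ≈ 0.6440

N = 2120; stratum weights W_h = N_h/N.
p̂_st = Σ W_h p̂_h = (180·0.333 + 880·0.857 + 1060·0.520)/2120 = 0.64401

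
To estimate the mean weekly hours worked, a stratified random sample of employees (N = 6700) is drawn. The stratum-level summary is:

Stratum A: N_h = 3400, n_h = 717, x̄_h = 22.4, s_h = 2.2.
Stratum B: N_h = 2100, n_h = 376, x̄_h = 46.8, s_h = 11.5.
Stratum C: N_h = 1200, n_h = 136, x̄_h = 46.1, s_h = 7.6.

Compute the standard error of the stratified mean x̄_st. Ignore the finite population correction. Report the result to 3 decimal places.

SE(x̄_st) ≈ 0.223

V̂(x̄_st) = Σ W_h² s_h²/n_h, with W_h = N_h/N and N = 6700:
  stratum A: (3400/6700)²·2.2²/717 = 0.00173834
  stratum B: (2100/6700)²·11.5²/376 = 0.0345539
  stratum C: (1200/6700)²·7.6²/136 = 0.0136239
V̂(x̄_st) = 0.0499161
SE(x̄_st) = √0.0499161 = 0.223419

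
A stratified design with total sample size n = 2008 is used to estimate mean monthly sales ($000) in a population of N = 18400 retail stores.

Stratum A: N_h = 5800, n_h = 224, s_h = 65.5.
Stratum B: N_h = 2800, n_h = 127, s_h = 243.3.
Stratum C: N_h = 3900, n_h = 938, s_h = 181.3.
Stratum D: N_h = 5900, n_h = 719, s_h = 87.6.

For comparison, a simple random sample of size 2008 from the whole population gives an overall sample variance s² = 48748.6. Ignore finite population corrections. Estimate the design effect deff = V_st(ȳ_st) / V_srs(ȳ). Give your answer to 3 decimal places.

V̂(ȳ_st) = Σ W_h² s_h²/n_h, with W_h = N_h/N and N = 18400:
  stratum A: (5800/18400)²·65.5²/224 = 1.90307
  stratum B: (2800/18400)²·243.3²/127 = 10.7935
  stratum C: (3900/18400)²·181.3²/938 = 1.5743
  stratum D: (5900/18400)²·87.6²/719 = 1.09736
V_st = 15.3682
V_srs = s²/n = 48748.6/2008 = 24.2772
deff = V_st / V_srs = 15.3682/24.2772 = 0.6330

deff ≈ 0.633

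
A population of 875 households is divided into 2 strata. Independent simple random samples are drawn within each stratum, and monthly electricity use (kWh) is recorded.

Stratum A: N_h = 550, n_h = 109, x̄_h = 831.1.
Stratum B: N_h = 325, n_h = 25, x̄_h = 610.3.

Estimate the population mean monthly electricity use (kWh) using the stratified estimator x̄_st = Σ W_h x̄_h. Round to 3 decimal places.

x̄_st ≈ 749.089

N = Σ N_h = 875. Stratum weights W_h = N_h/N.
x̄_st = (550·831.1 + 325·610.3) / 875 = 749.08857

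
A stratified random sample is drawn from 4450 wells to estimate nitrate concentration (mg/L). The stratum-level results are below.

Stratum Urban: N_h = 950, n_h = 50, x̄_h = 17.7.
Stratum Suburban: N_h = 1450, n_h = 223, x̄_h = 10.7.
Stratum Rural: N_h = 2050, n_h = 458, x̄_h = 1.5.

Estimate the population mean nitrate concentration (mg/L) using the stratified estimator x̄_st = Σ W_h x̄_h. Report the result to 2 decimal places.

x̄_st ≈ 7.96

N = Σ N_h = 4450. Stratum weights W_h = N_h/N.
x̄_st = (950·17.7 + 1450·10.7 + 2050·1.5) / 4450 = 7.9562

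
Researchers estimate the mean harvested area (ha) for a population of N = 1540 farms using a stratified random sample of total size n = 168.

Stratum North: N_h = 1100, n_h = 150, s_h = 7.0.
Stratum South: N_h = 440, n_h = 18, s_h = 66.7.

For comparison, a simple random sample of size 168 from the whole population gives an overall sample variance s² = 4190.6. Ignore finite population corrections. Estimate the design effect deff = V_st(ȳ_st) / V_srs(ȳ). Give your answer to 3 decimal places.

deff ≈ 0.816

V̂(ȳ_st) = Σ W_h² s_h²/n_h, with W_h = N_h/N and N = 1540:
  stratum North: (1100/1540)²·7.0²/150 = 0.166667
  stratum South: (440/1540)²·66.7²/18 = 20.1764
V_st = 20.343
V_srs = s²/n = 4190.6/168 = 24.944
deff = V_st / V_srs = 20.343/24.944 = 0.8155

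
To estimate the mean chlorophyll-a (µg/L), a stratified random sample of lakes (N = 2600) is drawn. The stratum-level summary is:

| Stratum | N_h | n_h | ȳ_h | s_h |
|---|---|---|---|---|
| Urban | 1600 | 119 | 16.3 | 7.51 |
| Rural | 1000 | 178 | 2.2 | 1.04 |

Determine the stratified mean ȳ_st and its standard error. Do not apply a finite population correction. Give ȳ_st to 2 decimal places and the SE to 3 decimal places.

ȳ_st = Σ W_h ȳ_h = (1600·16.3 + 1000·2.2)/2600 = 10.87692
V̂(ȳ_st) = Σ W_h² s_h²/n_h, with W_h = N_h/N and N = 2600:
  stratum Urban: (1600/2600)²·7.51²/119 = 0.179484
  stratum Rural: (1000/2600)²·1.04²/178 = 0.000898876
V̂(ȳ_st) = 0.180383
SE(ȳ_st) = √0.180383 = 0.424715

ȳ_st ≈ 10.88, SE ≈ 0.425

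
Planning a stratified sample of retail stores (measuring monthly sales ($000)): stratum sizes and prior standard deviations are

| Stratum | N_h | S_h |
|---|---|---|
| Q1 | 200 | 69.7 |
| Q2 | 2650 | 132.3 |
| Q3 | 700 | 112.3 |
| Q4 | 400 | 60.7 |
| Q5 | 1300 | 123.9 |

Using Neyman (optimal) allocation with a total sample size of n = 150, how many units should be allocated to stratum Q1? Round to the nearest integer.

3

Neyman allocation: n_h = n · N_h S_h / Σ N_i S_i, with n = 150.
  stratum Q1: N_h·S_h = 200·69.7 = 13940.00
  stratum Q2: N_h·S_h = 2650·132.3 = 350595.00
  stratum Q3: N_h·S_h = 700·112.3 = 78610.00
  stratum Q4: N_h·S_h = 400·60.7 = 24280.00
  stratum Q5: N_h·S_h = 1300·123.9 = 161070.00
Σ N_h S_h = 628495.00
n for stratum Q1 = 150·13940.00/628495.00 = 3.327 → 3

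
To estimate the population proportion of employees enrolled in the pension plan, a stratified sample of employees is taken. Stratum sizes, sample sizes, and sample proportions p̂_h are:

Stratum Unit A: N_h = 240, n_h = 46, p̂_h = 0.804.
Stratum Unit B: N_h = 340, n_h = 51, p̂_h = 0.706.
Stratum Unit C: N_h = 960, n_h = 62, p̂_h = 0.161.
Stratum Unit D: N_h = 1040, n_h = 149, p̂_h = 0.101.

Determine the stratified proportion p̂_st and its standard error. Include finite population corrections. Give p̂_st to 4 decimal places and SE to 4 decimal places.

p̂_st ≈ 0.2684, SE ≈ 0.0214

N = 2580; stratum weights W_h = N_h/N.
p̂_st = Σ W_h p̂_h = (240·0.804 + 340·0.706 + 960·0.161 + 1040·0.101)/2580 = 0.26845
V̂(p̂_st) = Σ W_h² (1 − n_h/N_h) p̂_h(1−p̂_h)/(n_h−1):
  stratum Unit A: (240/2580)²·(1 − 46/240)·0.804·0.196/45 = 2.44948e-05
  stratum Unit B: (340/2580)²·(1 − 51/340)·0.706·0.294/50 = 6.12801e-05
  stratum Unit C: (960/2580)²·(1 − 62/960)·0.161·0.839/61 = 0.000286791
  stratum Unit D: (1040/2580)²·(1 − 149/1040)·0.101·0.899/148 = 8.54065e-05
V̂(p̂_st) = 0.000457973; SE = √V̂ = 0.0214003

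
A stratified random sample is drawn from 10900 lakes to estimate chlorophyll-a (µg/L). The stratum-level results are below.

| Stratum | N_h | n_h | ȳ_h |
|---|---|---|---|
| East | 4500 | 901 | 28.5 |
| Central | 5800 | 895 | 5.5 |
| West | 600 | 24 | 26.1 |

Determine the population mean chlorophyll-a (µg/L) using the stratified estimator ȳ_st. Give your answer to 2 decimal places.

ȳ_st ≈ 16.13

N = Σ N_h = 10900. Stratum weights W_h = N_h/N.
ȳ_st = (4500·28.5 + 5800·5.5 + 600·26.1) / 10900 = 16.1294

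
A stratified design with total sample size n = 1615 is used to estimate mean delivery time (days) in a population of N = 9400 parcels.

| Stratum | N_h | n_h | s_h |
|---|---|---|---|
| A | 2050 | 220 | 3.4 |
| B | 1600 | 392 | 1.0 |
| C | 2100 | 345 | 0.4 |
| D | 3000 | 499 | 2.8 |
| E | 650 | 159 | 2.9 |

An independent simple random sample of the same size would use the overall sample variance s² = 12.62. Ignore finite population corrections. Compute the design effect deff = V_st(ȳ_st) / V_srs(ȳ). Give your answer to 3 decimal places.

V̂(ȳ_st) = Σ W_h² s_h²/n_h, with W_h = N_h/N and N = 9400:
  stratum A: (2050/9400)²·3.4²/220 = 0.00249912
  stratum B: (1600/9400)²·1.0²/392 = 7.39091e-05
  stratum C: (2100/9400)²·0.4²/345 = 2.31464e-05
  stratum D: (3000/9400)²·2.8²/499 = 0.0016003
  stratum E: (650/9400)²·2.9²/159 = 0.000252912
V_st = 0.00444939
V_srs = s²/n = 12.62/1615 = 0.00781424
deff = V_st / V_srs = 0.00444939/0.00781424 = 0.5694

deff ≈ 0.569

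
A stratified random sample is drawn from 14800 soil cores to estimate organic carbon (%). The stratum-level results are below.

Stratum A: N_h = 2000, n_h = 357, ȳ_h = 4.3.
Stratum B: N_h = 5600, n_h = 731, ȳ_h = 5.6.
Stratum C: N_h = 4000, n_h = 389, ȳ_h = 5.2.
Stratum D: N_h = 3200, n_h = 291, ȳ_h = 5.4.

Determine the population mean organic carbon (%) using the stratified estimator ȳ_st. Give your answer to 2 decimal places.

N = Σ N_h = 14800. Stratum weights W_h = N_h/N.
ȳ_st = (2000·4.3 + 5600·5.6 + 4000·5.2 + 3200·5.4) / 14800 = 5.2730

ȳ_st ≈ 5.27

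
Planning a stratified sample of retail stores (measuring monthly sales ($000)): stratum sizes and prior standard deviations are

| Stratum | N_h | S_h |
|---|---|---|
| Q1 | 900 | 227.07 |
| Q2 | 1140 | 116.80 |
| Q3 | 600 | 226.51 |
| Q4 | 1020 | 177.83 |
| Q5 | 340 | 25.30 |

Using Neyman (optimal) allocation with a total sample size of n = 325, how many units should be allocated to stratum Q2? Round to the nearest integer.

Neyman allocation: n_h = n · N_h S_h / Σ N_i S_i, with n = 325.
  stratum Q1: N_h·S_h = 900·227.07 = 204363.00
  stratum Q2: N_h·S_h = 1140·116.80 = 133152.00
  stratum Q3: N_h·S_h = 600·226.51 = 135906.00
  stratum Q4: N_h·S_h = 1020·177.83 = 181386.60
  stratum Q5: N_h·S_h = 340·25.30 = 8602.00
Σ N_h S_h = 663409.60
n for stratum Q2 = 325·133152.00/663409.60 = 65.230 → 65

65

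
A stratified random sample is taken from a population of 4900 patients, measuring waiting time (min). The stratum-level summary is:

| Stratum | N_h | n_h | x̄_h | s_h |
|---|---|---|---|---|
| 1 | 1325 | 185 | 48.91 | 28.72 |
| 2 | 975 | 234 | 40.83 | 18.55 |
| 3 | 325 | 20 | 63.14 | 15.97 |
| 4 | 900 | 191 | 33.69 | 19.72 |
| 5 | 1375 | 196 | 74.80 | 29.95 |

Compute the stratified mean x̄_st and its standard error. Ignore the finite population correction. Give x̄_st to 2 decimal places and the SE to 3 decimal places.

x̄_st ≈ 52.72, SE ≈ 0.932

x̄_st = Σ W_h x̄_h = (1325·48.91 + 975·40.83 + 325·63.14 + 900·33.69 + 1375·74.80)/4900 = 52.71561
V̂(x̄_st) = Σ W_h² s_h²/n_h, with W_h = N_h/N and N = 4900:
  stratum 1: (1325/4900)²·28.72²/185 = 0.326014
  stratum 2: (975/4900)²·18.55²/234 = 0.0582223
  stratum 3: (325/4900)²·15.97²/20 = 0.0560989
  stratum 4: (900/4900)²·19.72²/191 = 0.0686868
  stratum 5: (1375/4900)²·29.95²/196 = 0.360372
V̂(x̄_st) = 0.869394
SE(x̄_st) = √0.869394 = 0.932413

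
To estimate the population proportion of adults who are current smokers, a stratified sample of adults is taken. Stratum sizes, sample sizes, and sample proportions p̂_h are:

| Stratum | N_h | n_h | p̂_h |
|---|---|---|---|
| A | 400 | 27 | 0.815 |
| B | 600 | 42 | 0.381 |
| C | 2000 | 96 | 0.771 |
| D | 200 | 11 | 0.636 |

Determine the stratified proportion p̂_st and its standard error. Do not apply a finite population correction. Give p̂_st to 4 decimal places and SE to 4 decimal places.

p̂_st ≈ 0.6949, SE ≈ 0.0333

N = 3200; stratum weights W_h = N_h/N.
p̂_st = Σ W_h p̂_h = (400·0.815 + 600·0.381 + 2000·0.771 + 200·0.636)/3200 = 0.69494
V̂(p̂_st) = Σ W_h² p̂_h(1−p̂_h)/(n_h−1):
  stratum A: (400/3200)²·0.815·0.185/26 = 9.061e-05
  stratum B: (600/3200)²·0.381·0.619/41 = 0.000202225
  stratum C: (2000/3200)²·0.771·0.229/95 = 0.000725983
  stratum D: (200/3200)²·0.636·0.364/10 = 9.04312e-05
V̂(p̂_st) = 0.00110925; SE = √V̂ = 0.0333054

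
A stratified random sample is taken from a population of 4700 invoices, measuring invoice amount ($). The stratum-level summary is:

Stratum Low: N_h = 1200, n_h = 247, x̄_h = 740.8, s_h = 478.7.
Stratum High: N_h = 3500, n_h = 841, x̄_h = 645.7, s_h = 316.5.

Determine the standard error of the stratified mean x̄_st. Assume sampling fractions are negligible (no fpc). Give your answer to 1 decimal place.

SE(x̄_st) ≈ 11.2

V̂(x̄_st) = Σ W_h² s_h²/n_h, with W_h = N_h/N and N = 4700:
  stratum Low: (1200/4700)²·478.7²/247 = 60.4779
  stratum High: (3500/4700)²·316.5²/841 = 66.0529
V̂(x̄_st) = 126.531
SE(x̄_st) = √126.531 = 11.2486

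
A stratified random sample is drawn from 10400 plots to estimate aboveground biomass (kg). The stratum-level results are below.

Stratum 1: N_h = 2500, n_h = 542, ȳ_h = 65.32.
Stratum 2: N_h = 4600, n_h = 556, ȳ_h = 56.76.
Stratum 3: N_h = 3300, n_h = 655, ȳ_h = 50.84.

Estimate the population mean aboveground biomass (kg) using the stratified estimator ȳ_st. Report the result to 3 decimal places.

ȳ_st ≈ 56.939

N = Σ N_h = 10400. Stratum weights W_h = N_h/N.
ȳ_st = (2500·65.32 + 4600·56.76 + 3300·50.84) / 10400 = 56.93923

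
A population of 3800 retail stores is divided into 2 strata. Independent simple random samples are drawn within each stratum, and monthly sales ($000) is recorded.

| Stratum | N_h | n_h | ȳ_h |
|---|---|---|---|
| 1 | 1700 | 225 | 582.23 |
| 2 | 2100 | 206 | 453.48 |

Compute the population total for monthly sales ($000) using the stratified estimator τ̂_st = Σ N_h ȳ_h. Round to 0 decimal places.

τ̂_st = Σ N_h ȳ_h = 1700·582.23 + 2100·453.48 = 1942099

τ̂_st ≈ 1942099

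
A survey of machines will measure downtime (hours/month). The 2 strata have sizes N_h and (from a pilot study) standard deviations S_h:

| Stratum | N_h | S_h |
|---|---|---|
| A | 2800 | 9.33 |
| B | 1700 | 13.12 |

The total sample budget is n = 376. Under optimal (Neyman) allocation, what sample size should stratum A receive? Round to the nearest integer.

Neyman allocation: n_h = n · N_h S_h / Σ N_i S_i, with n = 376.
  stratum A: N_h·S_h = 2800·9.33 = 26124.00
  stratum B: N_h·S_h = 1700·13.12 = 22304.00
Σ N_h S_h = 48428.00
n for stratum A = 376·26124.00/48428.00 = 202.829 → 203

203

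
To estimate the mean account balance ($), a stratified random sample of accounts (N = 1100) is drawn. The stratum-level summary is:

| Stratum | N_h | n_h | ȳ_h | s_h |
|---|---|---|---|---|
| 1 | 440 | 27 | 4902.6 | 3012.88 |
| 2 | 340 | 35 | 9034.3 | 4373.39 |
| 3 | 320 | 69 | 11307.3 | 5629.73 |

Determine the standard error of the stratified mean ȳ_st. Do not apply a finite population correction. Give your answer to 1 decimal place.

SE(ȳ_st) ≈ 380.6

V̂(ȳ_st) = Σ W_h² s_h²/n_h, with W_h = N_h/N and N = 1100:
  stratum 1: (440/1100)²·3012.88²/27 = 53792.3
  stratum 2: (340/1100)²·4373.39²/35 = 52208.5
  stratum 3: (320/1100)²·5629.73²/69 = 38872.3
V̂(ȳ_st) = 144873
SE(ȳ_st) = √144873 = 380.622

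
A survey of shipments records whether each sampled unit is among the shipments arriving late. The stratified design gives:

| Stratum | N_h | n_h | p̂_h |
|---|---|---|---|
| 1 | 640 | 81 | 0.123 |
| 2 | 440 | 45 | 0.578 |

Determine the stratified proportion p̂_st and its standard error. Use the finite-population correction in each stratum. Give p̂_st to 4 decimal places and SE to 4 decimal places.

p̂_st ≈ 0.3084, SE ≈ 0.0352

N = 1080; stratum weights W_h = N_h/N.
p̂_st = Σ W_h p̂_h = (640·0.123 + 440·0.578)/1080 = 0.30837
V̂(p̂_st) = Σ W_h² (1 − n_h/N_h) p̂_h(1−p̂_h)/(n_h−1):
  stratum 1: (640/1080)²·(1 − 81/640)·0.123·0.877/80 = 0.000413579
  stratum 2: (440/1080)²·(1 − 45/440)·0.578·0.422/44 = 0.000826019
V̂(p̂_st) = 0.0012396; SE = √V̂ = 0.0352079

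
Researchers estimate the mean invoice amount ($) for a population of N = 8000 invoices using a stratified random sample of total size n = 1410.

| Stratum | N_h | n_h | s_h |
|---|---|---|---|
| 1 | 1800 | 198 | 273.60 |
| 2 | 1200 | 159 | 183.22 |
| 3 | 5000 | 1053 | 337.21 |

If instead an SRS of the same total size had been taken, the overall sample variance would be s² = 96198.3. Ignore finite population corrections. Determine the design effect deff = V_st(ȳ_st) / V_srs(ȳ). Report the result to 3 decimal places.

deff ≈ 0.968

V̂(ȳ_st) = Σ W_h² s_h²/n_h, with W_h = N_h/N and N = 8000:
  stratum 1: (1800/8000)²·273.60²/198 = 19.1396
  stratum 2: (1200/8000)²·183.22²/159 = 4.75041
  stratum 3: (5000/8000)²·337.21²/1053 = 42.1825
V_st = 66.0725
V_srs = s²/n = 96198.3/1410 = 68.2257
deff = V_st / V_srs = 66.0725/68.2257 = 0.9684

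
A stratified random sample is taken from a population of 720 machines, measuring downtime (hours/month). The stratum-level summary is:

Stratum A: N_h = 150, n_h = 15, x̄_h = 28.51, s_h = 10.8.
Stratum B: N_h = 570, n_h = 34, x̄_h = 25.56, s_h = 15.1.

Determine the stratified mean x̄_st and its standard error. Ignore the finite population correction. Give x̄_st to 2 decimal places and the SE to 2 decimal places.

x̄_st = Σ W_h x̄_h = (150·28.51 + 570·25.56)/720 = 26.17458
V̂(x̄_st) = Σ W_h² s_h²/n_h, with W_h = N_h/N and N = 720:
  stratum A: (150/720)²·10.8²/15 = 0.3375
  stratum B: (570/720)²·15.1²/34 = 4.203
V̂(x̄_st) = 4.5405
SE(x̄_st) = √4.5405 = 2.13085

x̄_st ≈ 26.17, SE ≈ 2.13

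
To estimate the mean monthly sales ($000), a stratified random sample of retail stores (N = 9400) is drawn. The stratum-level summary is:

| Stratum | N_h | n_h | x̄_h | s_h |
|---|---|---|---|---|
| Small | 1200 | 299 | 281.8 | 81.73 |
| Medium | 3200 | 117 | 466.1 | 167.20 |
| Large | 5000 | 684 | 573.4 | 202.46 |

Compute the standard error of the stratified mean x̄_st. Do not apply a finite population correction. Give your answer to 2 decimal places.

SE(x̄_st) ≈ 6.71

V̂(x̄_st) = Σ W_h² s_h²/n_h, with W_h = N_h/N and N = 9400:
  stratum Small: (1200/9400)²·81.73²/299 = 0.364081
  stratum Medium: (3200/9400)²·167.20²/117 = 27.6905
  stratum Large: (5000/9400)²·202.46²/684 = 16.9553
V̂(x̄_st) = 45.0099
SE(x̄_st) = √45.0099 = 6.70894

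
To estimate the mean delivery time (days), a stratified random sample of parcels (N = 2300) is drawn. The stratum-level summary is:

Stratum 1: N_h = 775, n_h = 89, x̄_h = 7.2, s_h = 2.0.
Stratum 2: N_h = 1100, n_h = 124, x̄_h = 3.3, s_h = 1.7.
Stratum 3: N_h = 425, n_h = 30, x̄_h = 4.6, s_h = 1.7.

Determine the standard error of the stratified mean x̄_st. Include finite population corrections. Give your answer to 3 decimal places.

SE(x̄_st) ≈ 0.111

V̂(x̄_st) = Σ W_h² (1 − n_h/N_h) s_h²/n_h, with W_h = N_h/N and N = 2300:
  stratum 1: (775/2300)²·(1 − 89/775)·2.0²/89 = 0.0045169
  stratum 2: (1100/2300)²·(1 − 124/1100)·1.7²/124 = 0.00473002
  stratum 3: (425/2300)²·(1 − 30/425)·1.7²/30 = 0.00305708
V̂(x̄_st) = 0.012304
SE(x̄_st) = √0.012304 = 0.110923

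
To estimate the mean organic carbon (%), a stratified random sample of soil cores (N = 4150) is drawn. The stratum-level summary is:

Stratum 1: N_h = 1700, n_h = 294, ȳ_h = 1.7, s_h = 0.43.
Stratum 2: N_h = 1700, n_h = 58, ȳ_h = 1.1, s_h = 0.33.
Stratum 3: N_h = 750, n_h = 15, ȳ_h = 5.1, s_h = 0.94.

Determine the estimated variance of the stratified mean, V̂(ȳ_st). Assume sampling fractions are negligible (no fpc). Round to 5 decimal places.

V̂(ȳ_st) ≈ 0.00234

V̂(ȳ_st) = Σ W_h² s_h²/n_h, with W_h = N_h/N and N = 4150:
  stratum 1: (1700/4150)²·0.43²/294 = 0.000105534
  stratum 2: (1700/4150)²·0.33²/58 = 0.000315066
  stratum 3: (750/4150)²·0.94²/15 = 0.00192394
V̂(ȳ_st) = 0.00234454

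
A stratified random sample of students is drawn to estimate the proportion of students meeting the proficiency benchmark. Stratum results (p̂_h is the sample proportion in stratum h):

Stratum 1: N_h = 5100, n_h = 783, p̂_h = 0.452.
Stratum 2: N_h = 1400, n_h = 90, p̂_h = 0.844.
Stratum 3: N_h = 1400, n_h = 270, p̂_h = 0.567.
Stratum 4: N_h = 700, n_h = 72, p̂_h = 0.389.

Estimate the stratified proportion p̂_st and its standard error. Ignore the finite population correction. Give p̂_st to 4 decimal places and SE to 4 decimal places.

N = 8600; stratum weights W_h = N_h/N.
p̂_st = Σ W_h p̂_h = (5100·0.452 + 1400·0.844 + 1400·0.567 + 700·0.389)/8600 = 0.52941
V̂(p̂_st) = Σ W_h² p̂_h(1−p̂_h)/(n_h−1):
  stratum 1: (5100/8600)²·0.452·0.548/782 = 0.000111392
  stratum 2: (1400/8600)²·0.844·0.156/89 = 3.92045e-05
  stratum 3: (1400/8600)²·0.567·0.433/269 = 2.41868e-05
  stratum 4: (700/8600)²·0.389·0.611/71 = 2.21785e-05
V̂(p̂_st) = 0.000196962; SE = √V̂ = 0.0140343

p̂_st ≈ 0.5294, SE ≈ 0.0140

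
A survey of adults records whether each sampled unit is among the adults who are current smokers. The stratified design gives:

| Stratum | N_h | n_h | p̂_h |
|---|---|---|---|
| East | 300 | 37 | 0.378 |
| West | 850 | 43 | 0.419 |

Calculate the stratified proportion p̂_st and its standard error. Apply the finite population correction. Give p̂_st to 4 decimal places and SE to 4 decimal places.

N = 1150; stratum weights W_h = N_h/N.
p̂_st = Σ W_h p̂_h = (300·0.378 + 850·0.419)/1150 = 0.40830
V̂(p̂_st) = Σ W_h² (1 − n_h/N_h) p̂_h(1−p̂_h)/(n_h−1):
  stratum East: (300/1150)²·(1 − 37/300)·0.378·0.622/36 = 0.000389638
  stratum West: (850/1150)²·(1 − 43/850)·0.419·0.581/42 = 0.00300634
V̂(p̂_st) = 0.00339597; SE = √V̂ = 0.058275

p̂_st ≈ 0.4083, SE ≈ 0.0583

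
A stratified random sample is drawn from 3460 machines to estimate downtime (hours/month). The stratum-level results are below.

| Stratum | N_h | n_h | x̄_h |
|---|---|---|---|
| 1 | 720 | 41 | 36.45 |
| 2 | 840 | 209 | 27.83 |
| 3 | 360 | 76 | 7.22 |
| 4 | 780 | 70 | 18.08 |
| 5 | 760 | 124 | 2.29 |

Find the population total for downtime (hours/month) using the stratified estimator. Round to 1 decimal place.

τ̂_st ≈ 68063.2

τ̂_st = Σ N_h x̄_h = 720·36.45 + 840·27.83 + 360·7.22 + 780·18.08 + 760·2.29 = 68063.2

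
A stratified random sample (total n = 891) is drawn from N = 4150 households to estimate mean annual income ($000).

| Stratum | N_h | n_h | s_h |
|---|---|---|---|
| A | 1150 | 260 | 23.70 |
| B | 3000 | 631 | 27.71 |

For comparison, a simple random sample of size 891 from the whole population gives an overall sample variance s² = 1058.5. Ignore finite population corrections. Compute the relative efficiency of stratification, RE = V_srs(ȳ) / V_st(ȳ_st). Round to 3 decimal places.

V̂(ȳ_st) = Σ W_h² s_h²/n_h, with W_h = N_h/N and N = 4150:
  stratum A: (1150/4150)²·23.70²/260 = 0.165891
  stratum B: (3000/4150)²·27.71²/631 = 0.635902
V_st = 0.801793
V_srs = s²/n = 1058.5/891 = 1.18799
Relative efficiency = V_srs / V_st = 1.18799/0.801793 = 1.4817

RE ≈ 1.482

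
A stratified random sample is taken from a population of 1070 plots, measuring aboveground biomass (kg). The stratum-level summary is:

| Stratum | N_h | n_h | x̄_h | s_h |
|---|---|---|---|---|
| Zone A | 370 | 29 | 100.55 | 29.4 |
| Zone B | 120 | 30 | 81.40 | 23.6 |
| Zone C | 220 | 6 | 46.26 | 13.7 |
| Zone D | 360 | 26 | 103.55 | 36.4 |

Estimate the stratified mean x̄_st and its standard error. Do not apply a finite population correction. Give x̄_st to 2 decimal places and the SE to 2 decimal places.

x̄_st ≈ 88.25, SE ≈ 3.30

x̄_st = Σ W_h x̄_h = (370·100.55 + 120·81.40 + 220·46.26 + 360·103.55)/1070 = 88.24925
V̂(x̄_st) = Σ W_h² s_h²/n_h, with W_h = N_h/N and N = 1070:
  stratum Zone A: (370/1070)²·29.4²/29 = 3.56396
  stratum Zone B: (120/1070)²·23.6²/30 = 0.233506
  stratum Zone C: (220/1070)²·13.7²/6 = 1.32241
  stratum Zone D: (360/1070)²·36.4²/26 = 5.76855
V̂(x̄_st) = 10.8884
SE(x̄_st) = √10.8884 = 3.29976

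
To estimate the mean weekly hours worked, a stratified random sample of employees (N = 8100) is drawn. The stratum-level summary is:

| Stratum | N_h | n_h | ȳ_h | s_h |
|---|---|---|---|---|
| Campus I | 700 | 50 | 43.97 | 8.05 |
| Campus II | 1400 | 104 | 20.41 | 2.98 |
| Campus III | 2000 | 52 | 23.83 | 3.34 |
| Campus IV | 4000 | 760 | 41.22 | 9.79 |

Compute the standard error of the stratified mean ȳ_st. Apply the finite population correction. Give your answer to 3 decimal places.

SE(ȳ_st) ≈ 0.221

V̂(ȳ_st) = Σ W_h² (1 − n_h/N_h) s_h²/n_h, with W_h = N_h/N and N = 8100:
  stratum Campus I: (700/8100)²·(1 − 50/700)·8.05²/50 = 0.008988
  stratum Campus II: (1400/8100)²·(1 − 104/1400)·2.98²/104 = 0.00236136
  stratum Campus III: (2000/8100)²·(1 − 52/2000)·3.34²/52 = 0.0127391
  stratum Campus IV: (4000/8100)²·(1 − 760/4000)·9.79²/760 = 0.0249107
V̂(ȳ_st) = 0.0489992
SE(ȳ_st) = √0.0489992 = 0.221358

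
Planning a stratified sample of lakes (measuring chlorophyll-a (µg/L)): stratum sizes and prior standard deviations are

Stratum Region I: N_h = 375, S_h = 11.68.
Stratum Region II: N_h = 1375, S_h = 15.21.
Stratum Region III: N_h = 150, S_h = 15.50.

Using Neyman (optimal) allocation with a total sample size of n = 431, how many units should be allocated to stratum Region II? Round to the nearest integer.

326

Neyman allocation: n_h = n · N_h S_h / Σ N_i S_i, with n = 431.
  stratum Region I: N_h·S_h = 375·11.68 = 4380.00
  stratum Region II: N_h·S_h = 1375·15.21 = 20913.75
  stratum Region III: N_h·S_h = 150·15.50 = 2325.00
Σ N_h S_h = 27618.75
n for stratum Region II = 431·20913.75/27618.75 = 326.366 → 326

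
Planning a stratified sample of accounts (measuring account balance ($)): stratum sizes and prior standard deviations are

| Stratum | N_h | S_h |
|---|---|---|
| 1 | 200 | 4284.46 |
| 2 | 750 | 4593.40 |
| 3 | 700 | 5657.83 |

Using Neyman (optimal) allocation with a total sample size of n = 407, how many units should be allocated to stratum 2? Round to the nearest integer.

170

Neyman allocation: n_h = n · N_h S_h / Σ N_i S_i, with n = 407.
  stratum 1: N_h·S_h = 200·4284.46 = 856892.00
  stratum 2: N_h·S_h = 750·4593.40 = 3445050.00
  stratum 3: N_h·S_h = 700·5657.83 = 3960481.00
Σ N_h S_h = 8262423.00
n for stratum 2 = 407·3445050.00/8262423.00 = 169.700 → 170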